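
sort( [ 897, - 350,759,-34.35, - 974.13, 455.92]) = [ - 974.13 , - 350, - 34.35,455.92,759,897]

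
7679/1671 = 4 + 995/1671= 4.60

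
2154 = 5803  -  3649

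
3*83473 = 250419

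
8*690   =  5520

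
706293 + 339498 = 1045791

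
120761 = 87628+33133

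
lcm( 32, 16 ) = 32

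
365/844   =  365/844 = 0.43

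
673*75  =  50475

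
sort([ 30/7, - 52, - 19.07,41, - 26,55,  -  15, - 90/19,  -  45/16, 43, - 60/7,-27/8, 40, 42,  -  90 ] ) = [  -  90,  -  52, - 26, -19.07, - 15,  -  60/7,-90/19, - 27/8, - 45/16,30/7 , 40, 41, 42,43,55 ]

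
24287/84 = 289 + 11/84 = 289.13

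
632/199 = 632/199 = 3.18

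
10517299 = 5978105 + 4539194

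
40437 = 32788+7649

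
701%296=109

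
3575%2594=981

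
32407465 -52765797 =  - 20358332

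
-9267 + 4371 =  - 4896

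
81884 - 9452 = 72432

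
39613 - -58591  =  98204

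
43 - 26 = 17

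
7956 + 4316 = 12272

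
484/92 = 5 + 6/23=5.26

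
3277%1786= 1491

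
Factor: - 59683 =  - 13^1* 4591^1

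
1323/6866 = 1323/6866  =  0.19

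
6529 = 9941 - 3412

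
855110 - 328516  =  526594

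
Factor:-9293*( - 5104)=2^4*11^1 *29^1*9293^1 = 47431472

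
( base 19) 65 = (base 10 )119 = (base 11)A9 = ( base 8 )167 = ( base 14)87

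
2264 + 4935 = 7199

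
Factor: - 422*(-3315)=2^1*3^1*5^1*13^1*17^1 * 211^1 = 1398930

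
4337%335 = 317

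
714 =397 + 317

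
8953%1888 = 1401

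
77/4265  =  77/4265 = 0.02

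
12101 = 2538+9563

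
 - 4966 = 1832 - 6798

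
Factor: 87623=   87623^1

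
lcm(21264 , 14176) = 42528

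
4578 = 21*218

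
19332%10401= 8931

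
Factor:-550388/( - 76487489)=2^2*13^( - 1) * 23^( - 1) *491^ ( - 1)*521^ (-1) * 137597^1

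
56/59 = 56/59 = 0.95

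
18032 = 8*2254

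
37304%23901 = 13403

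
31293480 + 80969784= 112263264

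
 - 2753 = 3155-5908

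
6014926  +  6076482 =12091408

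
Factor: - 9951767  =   -7^1*1009^1* 1409^1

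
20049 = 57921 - 37872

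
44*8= 352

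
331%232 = 99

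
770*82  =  63140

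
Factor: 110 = 2^1*5^1*11^1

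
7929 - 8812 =-883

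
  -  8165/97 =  - 8165/97 = - 84.18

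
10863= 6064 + 4799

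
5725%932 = 133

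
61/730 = 61/730 = 0.08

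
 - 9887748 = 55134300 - 65022048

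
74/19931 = 74/19931= 0.00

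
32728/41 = 32728/41 = 798.24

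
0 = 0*687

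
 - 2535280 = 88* (-28810) 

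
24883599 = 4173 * 5963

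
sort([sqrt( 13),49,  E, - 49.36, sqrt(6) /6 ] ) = [ - 49.36, sqrt( 6) /6,E, sqrt( 13),49 ] 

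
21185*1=21185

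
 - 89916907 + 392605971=302689064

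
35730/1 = 35730 = 35730.00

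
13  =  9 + 4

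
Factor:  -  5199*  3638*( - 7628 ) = 2^3*3^1*17^1*107^1 * 1733^1*1907^1 = 144275702136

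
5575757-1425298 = 4150459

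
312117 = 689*453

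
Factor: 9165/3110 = 2^ ( - 1 )*3^1*13^1*47^1*311^(  -  1 ) = 1833/622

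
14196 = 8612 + 5584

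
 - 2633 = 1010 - 3643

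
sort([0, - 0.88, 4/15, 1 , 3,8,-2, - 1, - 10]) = [-10,-2, - 1, - 0.88, 0,  4/15,1,3 , 8 ]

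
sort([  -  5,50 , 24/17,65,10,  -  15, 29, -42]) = [ - 42, - 15, - 5,24/17 , 10, 29,50,65 ] 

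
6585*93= 612405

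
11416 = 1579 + 9837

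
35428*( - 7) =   -  247996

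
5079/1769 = 5079/1769  =  2.87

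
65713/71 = 65713/71 = 925.54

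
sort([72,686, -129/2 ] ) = [ - 129/2 , 72,686]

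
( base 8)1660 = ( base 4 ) 32300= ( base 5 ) 12234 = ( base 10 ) 944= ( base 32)tg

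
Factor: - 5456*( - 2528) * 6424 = 2^12 *11^2 * 31^1*73^1*79^1 = 88604741632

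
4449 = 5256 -807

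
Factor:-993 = - 3^1*331^1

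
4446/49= 90 + 36/49 = 90.73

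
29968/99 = 302 + 70/99= 302.71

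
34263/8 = 34263/8 = 4282.88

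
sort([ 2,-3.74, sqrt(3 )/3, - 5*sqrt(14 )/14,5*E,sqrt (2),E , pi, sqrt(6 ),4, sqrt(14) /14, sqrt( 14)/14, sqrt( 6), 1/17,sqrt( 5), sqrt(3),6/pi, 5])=[-3.74, - 5*sqrt(14 )/14, 1/17, sqrt( 14 )/14, sqrt( 14)/14 , sqrt(3) /3, sqrt(2), sqrt (3 ), 6/pi, 2, sqrt( 5), sqrt( 6), sqrt(6), E, pi, 4, 5, 5*E] 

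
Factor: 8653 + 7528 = 16181 = 11^1*1471^1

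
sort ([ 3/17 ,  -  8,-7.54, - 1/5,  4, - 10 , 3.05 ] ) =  [  -  10 ,-8 ,-7.54, - 1/5,  3/17, 3.05,4 ]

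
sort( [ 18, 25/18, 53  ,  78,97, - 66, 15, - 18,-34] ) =[ - 66, - 34, - 18,25/18, 15,18,  53, 78,97 ] 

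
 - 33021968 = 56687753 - 89709721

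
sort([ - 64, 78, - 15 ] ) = [ - 64 , - 15,  78] 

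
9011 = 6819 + 2192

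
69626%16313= 4374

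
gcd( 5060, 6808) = 92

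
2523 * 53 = 133719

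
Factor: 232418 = 2^1*79^1*1471^1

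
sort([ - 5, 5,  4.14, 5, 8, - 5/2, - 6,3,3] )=[ -6, - 5, - 5/2,3,3,  4.14,5,5,  8]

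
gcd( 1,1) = 1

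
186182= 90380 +95802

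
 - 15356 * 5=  - 76780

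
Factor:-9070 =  - 2^1*5^1*907^1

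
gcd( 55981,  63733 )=17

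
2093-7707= - 5614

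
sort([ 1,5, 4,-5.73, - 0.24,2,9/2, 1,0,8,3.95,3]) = [-5.73, - 0.24,0, 1,1,2,3, 3.95,4, 9/2,5,8]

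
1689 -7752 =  -6063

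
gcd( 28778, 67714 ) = 2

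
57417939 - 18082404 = 39335535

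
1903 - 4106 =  - 2203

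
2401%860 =681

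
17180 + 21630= 38810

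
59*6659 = 392881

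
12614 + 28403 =41017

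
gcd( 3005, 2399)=1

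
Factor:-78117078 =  - 2^1*3^1*13^1*1001501^1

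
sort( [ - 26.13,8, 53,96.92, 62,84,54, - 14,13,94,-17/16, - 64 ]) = [ - 64, - 26.13, - 14,- 17/16,8,13,53,54,62,84 , 94,96.92 ]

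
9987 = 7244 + 2743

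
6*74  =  444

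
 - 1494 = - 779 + - 715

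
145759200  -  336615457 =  - 190856257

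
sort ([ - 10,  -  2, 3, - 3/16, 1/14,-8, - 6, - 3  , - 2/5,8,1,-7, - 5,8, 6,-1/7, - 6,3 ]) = [ - 10 , - 8, - 7, - 6, - 6, - 5, - 3, - 2, - 2/5, - 3/16, - 1/7, 1/14 , 1,3,3, 6, 8 , 8]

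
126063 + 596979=723042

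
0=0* 51020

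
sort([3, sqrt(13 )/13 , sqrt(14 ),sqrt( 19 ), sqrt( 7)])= [ sqrt(13 ) /13,  sqrt(7 ), 3,sqrt( 14), sqrt (19 )] 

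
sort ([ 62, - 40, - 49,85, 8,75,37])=[ - 49,-40 , 8, 37 , 62, 75,85] 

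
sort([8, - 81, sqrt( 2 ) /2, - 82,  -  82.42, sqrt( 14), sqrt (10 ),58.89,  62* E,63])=[ -82.42, - 82, -81, sqrt(2) /2,sqrt(10 ), sqrt( 14)  ,  8, 58.89, 63, 62*E ] 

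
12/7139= 12/7139 = 0.00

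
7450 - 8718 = -1268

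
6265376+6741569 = 13006945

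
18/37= 18/37 = 0.49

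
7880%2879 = 2122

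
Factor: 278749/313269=3^ ( - 1)*11^( - 2)*17^1*19^1= 323/363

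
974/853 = 974/853 =1.14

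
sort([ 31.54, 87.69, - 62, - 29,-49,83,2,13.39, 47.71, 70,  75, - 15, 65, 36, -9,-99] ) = [-99,-62, - 49 ,-29, - 15 ,-9,  2, 13.39,31.54, 36,47.71,  65 , 70,75,83, 87.69]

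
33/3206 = 33/3206 = 0.01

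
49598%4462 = 516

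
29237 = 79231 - 49994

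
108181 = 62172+46009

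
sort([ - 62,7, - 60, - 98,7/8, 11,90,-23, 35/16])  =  [ - 98, - 62, -60,  -  23,7/8,35/16, 7,11, 90]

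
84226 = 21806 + 62420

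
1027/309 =3  +  100/309 = 3.32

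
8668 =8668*1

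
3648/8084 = 912/2021 =0.45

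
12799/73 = 12799/73 = 175.33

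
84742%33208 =18326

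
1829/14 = 130 + 9/14 = 130.64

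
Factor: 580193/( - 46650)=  - 2^(-1)*3^(- 1)*5^(-2 )*17^1*311^( - 1 )*34129^1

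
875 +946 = 1821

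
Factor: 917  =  7^1*131^1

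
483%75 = 33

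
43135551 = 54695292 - 11559741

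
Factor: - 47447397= - 3^3*1757311^1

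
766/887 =766/887 = 0.86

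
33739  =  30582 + 3157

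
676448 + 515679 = 1192127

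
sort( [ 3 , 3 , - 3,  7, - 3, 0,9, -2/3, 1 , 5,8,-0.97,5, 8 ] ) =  [ - 3, - 3, - 0.97 ,- 2/3,0,1 , 3,3,  5,5, 7,8 , 8, 9] 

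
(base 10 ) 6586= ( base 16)19BA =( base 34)5NO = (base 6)50254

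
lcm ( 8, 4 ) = 8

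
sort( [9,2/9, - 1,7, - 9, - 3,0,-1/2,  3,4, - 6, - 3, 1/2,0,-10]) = [ -10, - 9, -6,-3, - 3, - 1 , - 1/2, 0,0, 2/9, 1/2, 3,4, 7 , 9 ]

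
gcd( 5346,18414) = 594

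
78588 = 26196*3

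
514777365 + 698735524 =1213512889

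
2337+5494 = 7831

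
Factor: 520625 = 5^4 * 7^2 * 17^1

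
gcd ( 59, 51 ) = 1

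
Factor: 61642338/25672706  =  3^1*10273723^1*12836353^(- 1)=30821169/12836353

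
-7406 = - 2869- 4537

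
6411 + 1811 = 8222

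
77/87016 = 77/87016 = 0.00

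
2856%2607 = 249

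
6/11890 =3/5945 = 0.00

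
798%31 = 23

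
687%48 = 15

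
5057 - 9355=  -4298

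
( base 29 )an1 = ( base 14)3446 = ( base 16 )2376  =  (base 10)9078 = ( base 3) 110110020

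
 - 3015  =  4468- 7483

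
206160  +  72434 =278594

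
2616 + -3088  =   - 472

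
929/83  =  929/83 = 11.19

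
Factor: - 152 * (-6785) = 2^3 * 5^1* 19^1*23^1*59^1 = 1031320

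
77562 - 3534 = 74028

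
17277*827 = 14288079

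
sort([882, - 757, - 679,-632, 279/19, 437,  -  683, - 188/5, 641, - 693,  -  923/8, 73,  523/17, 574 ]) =[ - 757, - 693, - 683, - 679, - 632, - 923/8, - 188/5 , 279/19 , 523/17, 73, 437,  574, 641, 882 ]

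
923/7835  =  923/7835 = 0.12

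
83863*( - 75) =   -  6289725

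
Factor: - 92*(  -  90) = 8280 = 2^3*3^2*5^1*23^1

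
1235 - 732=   503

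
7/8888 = 7/8888 = 0.00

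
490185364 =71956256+418229108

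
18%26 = 18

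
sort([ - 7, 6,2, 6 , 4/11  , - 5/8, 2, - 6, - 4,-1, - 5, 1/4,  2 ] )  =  [ - 7, - 6, - 5, - 4 , - 1, - 5/8, 1/4, 4/11,  2,2,2, 6, 6]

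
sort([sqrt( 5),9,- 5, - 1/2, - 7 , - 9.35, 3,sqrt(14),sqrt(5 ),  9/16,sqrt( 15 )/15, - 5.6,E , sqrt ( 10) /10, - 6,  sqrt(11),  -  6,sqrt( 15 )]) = [ - 9.35, - 7, - 6,  -  6,-5.6,-5,-1/2,  sqrt( 15) /15,sqrt( 10) /10,9/16, sqrt(5), sqrt(5),E , 3, sqrt( 11),sqrt ( 14),sqrt( 15 ), 9 ]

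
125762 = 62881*2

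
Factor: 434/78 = 217/39= 3^( - 1 )*7^1*13^( - 1 )* 31^1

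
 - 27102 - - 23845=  - 3257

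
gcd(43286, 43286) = 43286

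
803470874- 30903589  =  772567285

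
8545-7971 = 574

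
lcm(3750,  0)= 0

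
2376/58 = 40 + 28/29 = 40.97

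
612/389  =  1 + 223/389 = 1.57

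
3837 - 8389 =-4552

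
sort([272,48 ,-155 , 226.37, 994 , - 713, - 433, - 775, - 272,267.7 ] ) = [- 775,-713, - 433, - 272 ,- 155,48, 226.37, 267.7, 272,994 ]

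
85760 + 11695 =97455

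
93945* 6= 563670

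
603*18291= 11029473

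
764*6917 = 5284588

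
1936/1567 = 1 + 369/1567 = 1.24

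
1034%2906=1034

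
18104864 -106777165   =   - 88672301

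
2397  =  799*3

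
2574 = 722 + 1852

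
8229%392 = 389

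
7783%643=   67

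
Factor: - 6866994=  - 2^1*3^1*1144499^1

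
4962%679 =209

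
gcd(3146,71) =1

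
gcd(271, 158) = 1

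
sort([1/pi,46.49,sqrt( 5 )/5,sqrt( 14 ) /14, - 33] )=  [ - 33 , sqrt(14 ) /14,  1/pi, sqrt( 5)/5, 46.49]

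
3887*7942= 30870554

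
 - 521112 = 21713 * (  -  24) 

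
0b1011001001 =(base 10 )713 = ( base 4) 23021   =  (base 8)1311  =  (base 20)1fd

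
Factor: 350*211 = 2^1*5^2*7^1*211^1= 73850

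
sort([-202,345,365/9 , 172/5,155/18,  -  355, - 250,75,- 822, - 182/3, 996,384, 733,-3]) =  [ - 822,-355, - 250, - 202, - 182/3, - 3,  155/18,172/5 , 365/9, 75,345,  384,733, 996]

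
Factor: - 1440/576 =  - 5/2 =-2^( - 1)*5^1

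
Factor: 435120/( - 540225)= -2^4*3^( - 1)*5^( - 1 )*7^(-2)*37^1 = - 592/735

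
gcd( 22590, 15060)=7530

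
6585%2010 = 555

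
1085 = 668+417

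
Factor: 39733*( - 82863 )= - 3292395579  =  - 3^5*11^1 *31^1*39733^1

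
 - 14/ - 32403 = 2/4629 = 0.00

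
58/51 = 58/51= 1.14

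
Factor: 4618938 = 2^1 * 3^1*19^1* 31^1*1307^1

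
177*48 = 8496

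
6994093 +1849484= 8843577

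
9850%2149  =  1254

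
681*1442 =982002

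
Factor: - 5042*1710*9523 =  - 82105591860 = - 2^2*3^2*5^1*19^1*89^1*107^1*2521^1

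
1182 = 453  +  729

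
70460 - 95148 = - 24688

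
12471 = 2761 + 9710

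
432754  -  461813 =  - 29059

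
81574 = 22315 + 59259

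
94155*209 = 19678395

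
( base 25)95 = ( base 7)446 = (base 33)6w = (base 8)346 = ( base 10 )230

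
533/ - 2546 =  -533/2546  =  -0.21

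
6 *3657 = 21942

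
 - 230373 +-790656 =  - 1021029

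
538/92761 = 538/92761 =0.01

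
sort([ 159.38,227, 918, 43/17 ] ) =[ 43/17,159.38, 227,918 ]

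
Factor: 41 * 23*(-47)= - 44321 = -23^1*41^1*47^1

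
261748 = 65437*4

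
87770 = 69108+18662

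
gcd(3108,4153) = 1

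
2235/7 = 2235/7 = 319.29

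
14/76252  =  7/38126= 0.00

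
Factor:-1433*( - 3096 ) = 4436568 = 2^3*3^2*  43^1*1433^1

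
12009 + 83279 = 95288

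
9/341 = 9/341 = 0.03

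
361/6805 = 361/6805 = 0.05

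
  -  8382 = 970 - 9352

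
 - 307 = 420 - 727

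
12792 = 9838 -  -2954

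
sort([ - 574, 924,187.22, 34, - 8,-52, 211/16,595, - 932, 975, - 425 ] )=[ -932, - 574,  -  425, - 52, - 8,211/16,34,187.22,595,924,975]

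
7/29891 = 7/29891 =0.00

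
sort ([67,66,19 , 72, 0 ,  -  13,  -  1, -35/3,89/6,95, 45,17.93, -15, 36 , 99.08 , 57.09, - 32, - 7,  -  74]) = [ - 74 , - 32,-15, - 13,- 35/3,- 7 , - 1, 0 , 89/6, 17.93, 19, 36,45,57.09, 66,67, 72,95, 99.08 ]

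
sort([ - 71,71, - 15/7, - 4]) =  [ -71,-4, - 15/7,71]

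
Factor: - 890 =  - 2^1*5^1 * 89^1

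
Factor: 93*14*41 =2^1*3^1*7^1 * 31^1*41^1 = 53382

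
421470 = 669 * 630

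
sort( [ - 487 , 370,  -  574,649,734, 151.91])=[ - 574, - 487 , 151.91, 370 , 649,734]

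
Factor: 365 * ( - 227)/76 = - 2^( - 2)*5^1*19^( - 1) * 73^1*227^1 = - 82855/76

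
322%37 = 26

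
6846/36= 1141/6= 190.17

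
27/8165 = 27/8165 = 0.00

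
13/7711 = 13/7711 = 0.00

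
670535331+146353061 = 816888392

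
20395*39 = 795405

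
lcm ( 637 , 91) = 637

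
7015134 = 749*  9366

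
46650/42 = 7775/7 = 1110.71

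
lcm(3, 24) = 24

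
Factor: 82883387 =1483^1*55889^1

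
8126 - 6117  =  2009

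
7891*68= 536588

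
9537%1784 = 617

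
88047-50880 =37167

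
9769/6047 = 9769/6047 = 1.62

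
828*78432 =64941696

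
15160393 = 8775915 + 6384478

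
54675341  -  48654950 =6020391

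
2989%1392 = 205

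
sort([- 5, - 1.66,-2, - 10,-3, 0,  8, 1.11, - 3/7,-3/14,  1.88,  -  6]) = [ - 10, - 6, - 5, - 3 , -2, - 1.66, - 3/7,- 3/14,0,1.11, 1.88,  8]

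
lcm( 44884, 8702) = 852796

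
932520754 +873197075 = 1805717829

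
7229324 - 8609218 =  - 1379894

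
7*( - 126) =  - 882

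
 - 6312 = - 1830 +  - 4482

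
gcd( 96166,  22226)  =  2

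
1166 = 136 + 1030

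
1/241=1/241 =0.00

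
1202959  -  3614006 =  - 2411047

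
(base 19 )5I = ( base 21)58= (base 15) 78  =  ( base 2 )1110001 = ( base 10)113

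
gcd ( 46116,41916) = 84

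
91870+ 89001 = 180871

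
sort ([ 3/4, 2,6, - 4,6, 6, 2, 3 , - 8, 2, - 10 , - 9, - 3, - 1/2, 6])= [ - 10, - 9, - 8,-4,-3,  -  1/2,3/4,2, 2, 2,3 , 6 , 6 , 6, 6] 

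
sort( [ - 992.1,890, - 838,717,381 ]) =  [-992.1, -838, 381,717 , 890]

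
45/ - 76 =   -  1  +  31/76 = - 0.59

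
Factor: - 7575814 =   -  2^1*107^1*35401^1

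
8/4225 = 8/4225 = 0.00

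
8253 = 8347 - 94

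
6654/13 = 511 + 11/13 = 511.85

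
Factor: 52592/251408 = 173^1*827^( - 1) = 173/827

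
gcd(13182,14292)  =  6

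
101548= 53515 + 48033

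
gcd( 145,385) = 5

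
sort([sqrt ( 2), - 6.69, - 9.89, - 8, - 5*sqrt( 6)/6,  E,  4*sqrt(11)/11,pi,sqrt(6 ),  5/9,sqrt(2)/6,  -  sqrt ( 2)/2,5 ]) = [ - 9.89, - 8, - 6.69, - 5*sqrt(6 )/6, - sqrt(2) /2,sqrt (2)/6,5/9,  4*sqrt( 11 )/11,sqrt( 2),  sqrt( 6),  E , pi, 5 ] 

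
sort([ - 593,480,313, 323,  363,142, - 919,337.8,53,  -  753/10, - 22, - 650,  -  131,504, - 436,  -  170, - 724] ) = [ - 919,-724,-650, - 593,- 436, - 170, - 131, - 753/10,-22, 53,142,313,  323,337.8,363,480, 504]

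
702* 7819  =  5488938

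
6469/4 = 6469/4 = 1617.25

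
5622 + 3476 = 9098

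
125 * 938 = 117250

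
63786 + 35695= 99481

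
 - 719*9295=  - 6683105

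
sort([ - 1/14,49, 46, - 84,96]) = [ - 84, - 1/14, 46, 49, 96 ] 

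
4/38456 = 1/9614 = 0.00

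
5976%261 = 234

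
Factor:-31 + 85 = 2^1*3^3 = 54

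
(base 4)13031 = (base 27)H2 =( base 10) 461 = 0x1cd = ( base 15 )20b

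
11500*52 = 598000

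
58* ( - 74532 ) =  - 4322856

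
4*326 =1304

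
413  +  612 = 1025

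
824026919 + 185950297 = 1009977216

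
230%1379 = 230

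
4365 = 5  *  873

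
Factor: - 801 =-3^2* 89^1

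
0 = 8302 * 0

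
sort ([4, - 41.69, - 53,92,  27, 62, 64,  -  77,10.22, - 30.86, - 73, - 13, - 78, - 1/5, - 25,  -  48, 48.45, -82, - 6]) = [- 82, -78 , -77, - 73, - 53, - 48,  -  41.69, - 30.86, - 25, - 13, - 6, - 1/5,  4, 10.22, 27, 48.45, 62,  64, 92]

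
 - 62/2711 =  - 62/2711  =  - 0.02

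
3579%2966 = 613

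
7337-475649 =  - 468312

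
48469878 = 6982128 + 41487750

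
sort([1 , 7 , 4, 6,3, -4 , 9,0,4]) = [ - 4,0, 1, 3, 4,  4, 6, 7,9 ]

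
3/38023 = 3/38023  =  0.00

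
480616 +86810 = 567426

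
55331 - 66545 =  - 11214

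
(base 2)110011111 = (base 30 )dp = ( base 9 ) 511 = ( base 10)415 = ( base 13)25C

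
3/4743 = 1/1581 = 0.00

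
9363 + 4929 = 14292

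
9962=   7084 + 2878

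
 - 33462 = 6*( - 5577)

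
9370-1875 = 7495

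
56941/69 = 56941/69 = 825.23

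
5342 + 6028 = 11370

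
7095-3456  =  3639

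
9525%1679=1130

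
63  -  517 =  - 454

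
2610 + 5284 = 7894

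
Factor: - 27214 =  - 2^1 * 11^1 * 1237^1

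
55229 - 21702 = 33527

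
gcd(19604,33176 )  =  1508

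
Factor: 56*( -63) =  -3528 = -2^3 * 3^2*7^2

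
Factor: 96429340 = 2^2*5^1*7^1*23^1*29947^1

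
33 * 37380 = 1233540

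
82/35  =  2 + 12/35 = 2.34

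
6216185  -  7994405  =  -1778220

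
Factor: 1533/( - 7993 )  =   - 3^1*7^1*73^1*7993^( - 1)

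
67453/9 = 7494+7/9 = 7494.78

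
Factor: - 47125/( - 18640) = 2^(-4 )*5^2 * 13^1*29^1*233^( - 1 ) = 9425/3728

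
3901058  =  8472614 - 4571556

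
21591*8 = 172728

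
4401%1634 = 1133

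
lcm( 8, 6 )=24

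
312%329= 312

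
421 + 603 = 1024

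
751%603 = 148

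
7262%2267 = 461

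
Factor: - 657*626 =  - 411282 = - 2^1*3^2 * 73^1*313^1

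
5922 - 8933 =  - 3011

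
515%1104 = 515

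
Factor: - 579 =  - 3^1*193^1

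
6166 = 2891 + 3275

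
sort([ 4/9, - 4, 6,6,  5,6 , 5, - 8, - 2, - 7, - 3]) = [ - 8, - 7, - 4,  -  3, - 2,4/9,5,5,6,6,6] 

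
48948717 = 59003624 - 10054907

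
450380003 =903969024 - 453589021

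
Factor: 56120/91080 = 3^( - 2)*11^( - 1 )*61^1 = 61/99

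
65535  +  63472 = 129007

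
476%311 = 165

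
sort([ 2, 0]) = [ 0,2] 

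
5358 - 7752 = - 2394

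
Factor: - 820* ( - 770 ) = 2^3 * 5^2*7^1*11^1*41^1 = 631400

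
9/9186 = 3/3062 = 0.00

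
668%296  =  76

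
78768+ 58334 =137102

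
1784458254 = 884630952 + 899827302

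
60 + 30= 90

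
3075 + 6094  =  9169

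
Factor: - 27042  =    -  2^1 *3^1*4507^1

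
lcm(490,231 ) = 16170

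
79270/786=100 + 335/393 = 100.85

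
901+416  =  1317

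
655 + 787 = 1442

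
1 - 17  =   - 16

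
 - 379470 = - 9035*42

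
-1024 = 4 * ( - 256 ) 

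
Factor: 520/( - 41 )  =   - 2^3 * 5^1*13^1*41^( - 1) 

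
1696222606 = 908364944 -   -  787857662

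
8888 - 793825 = -784937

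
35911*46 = 1651906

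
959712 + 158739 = 1118451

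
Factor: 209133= 3^2*19^1 * 1223^1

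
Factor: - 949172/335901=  - 2^2*3^(-1)*7^1*19^(-1)*71^( - 1 )*83^( - 1)*109^1 * 311^1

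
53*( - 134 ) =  - 7102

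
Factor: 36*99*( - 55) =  - 196020 = - 2^2*3^4 *5^1* 11^2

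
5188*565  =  2931220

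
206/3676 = 103/1838=0.06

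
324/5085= 36/565= 0.06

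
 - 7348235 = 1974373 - 9322608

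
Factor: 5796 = 2^2*3^2*7^1*23^1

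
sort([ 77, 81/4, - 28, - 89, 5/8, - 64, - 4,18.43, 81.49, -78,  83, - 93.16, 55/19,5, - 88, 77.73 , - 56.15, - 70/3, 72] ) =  [ -93.16, - 89,-88, - 78, - 64, - 56.15, - 28, - 70/3, - 4,  5/8, 55/19, 5, 18.43, 81/4, 72,  77,77.73, 81.49, 83 ] 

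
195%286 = 195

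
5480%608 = 8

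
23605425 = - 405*( - 58285) 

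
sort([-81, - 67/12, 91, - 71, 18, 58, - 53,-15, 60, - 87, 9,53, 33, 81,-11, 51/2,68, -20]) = [ - 87, - 81,-71,-53, - 20  , - 15,-11,  -  67/12, 9,18, 51/2,33,53, 58, 60,68 , 81, 91] 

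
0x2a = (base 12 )36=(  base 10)42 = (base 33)19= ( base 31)1B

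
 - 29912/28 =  - 7478/7   =  - 1068.29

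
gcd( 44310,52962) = 42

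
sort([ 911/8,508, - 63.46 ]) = [ - 63.46,911/8, 508 ]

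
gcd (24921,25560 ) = 639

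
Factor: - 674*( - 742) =2^2* 7^1*53^1 * 337^1 = 500108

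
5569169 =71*78439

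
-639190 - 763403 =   -  1402593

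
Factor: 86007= 3^1*28669^1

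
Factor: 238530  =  2^1*3^1*5^1*7951^1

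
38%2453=38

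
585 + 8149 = 8734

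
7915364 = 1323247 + 6592117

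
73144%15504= 11128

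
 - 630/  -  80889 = 210/26963 = 0.01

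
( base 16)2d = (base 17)2b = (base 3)1200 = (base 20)25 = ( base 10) 45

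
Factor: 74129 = 11^1*23^1*293^1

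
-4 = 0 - 4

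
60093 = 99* 607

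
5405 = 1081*5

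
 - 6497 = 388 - 6885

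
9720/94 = 103  +  19/47 = 103.40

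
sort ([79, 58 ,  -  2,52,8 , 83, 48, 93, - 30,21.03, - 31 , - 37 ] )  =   [-37, - 31, - 30,- 2, 8,21.03,  48,52,58,79, 83,  93]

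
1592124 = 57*27932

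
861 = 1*861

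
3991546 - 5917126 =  - 1925580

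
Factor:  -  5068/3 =  -  2^2*3^ ( - 1)*7^1 * 181^1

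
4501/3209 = 1 + 1292/3209= 1.40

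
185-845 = -660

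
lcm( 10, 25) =50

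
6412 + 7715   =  14127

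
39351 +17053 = 56404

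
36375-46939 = - 10564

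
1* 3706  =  3706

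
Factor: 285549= 3^1 * 11^1*17^1  *509^1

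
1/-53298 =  - 1 + 53297/53298 = -0.00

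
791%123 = 53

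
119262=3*39754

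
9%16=9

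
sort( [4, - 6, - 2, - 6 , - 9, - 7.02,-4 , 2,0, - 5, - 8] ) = [ - 9, - 8 , -7.02 , - 6, - 6,  -  5, - 4 ,-2, 0 , 2, 4]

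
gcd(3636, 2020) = 404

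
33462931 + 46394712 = 79857643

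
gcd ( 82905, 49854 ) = 3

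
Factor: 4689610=2^1*5^1* 277^1*1693^1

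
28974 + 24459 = 53433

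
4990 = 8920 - 3930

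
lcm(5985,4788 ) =23940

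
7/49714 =1/7102  =  0.00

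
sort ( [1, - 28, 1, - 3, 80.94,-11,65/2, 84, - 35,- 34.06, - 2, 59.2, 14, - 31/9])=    [-35, - 34.06, - 28, - 11 ,  -  31/9, - 3, - 2, 1,1,  14,65/2 , 59.2, 80.94, 84 ]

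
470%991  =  470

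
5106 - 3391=1715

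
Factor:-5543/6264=  -  2^( - 3)*3^( - 3)*23^1* 29^( -1) * 241^1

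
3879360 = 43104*90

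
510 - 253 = 257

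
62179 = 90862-28683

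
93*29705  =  2762565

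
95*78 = 7410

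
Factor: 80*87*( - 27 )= - 187920= -2^4*3^4*5^1*29^1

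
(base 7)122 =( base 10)65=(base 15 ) 45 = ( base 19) 38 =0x41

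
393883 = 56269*7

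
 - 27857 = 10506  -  38363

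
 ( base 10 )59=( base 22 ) 2F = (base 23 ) 2d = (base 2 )111011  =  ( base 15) 3E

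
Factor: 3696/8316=2^2*3^( - 2) = 4/9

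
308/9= 308/9 = 34.22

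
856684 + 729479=1586163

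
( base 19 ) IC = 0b101100010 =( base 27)D3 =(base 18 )11c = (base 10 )354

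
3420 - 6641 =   -  3221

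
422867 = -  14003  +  436870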